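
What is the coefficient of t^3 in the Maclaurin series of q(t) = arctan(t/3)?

q(0) = 0
q′(0) = 1/3
q′′(0) = 0
q′′′(0) = -2/27

-1/81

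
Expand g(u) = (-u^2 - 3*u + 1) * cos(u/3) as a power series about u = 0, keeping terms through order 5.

Distribute the polynomial across the series and collect like powers.
g(0) = 1
g′(0) = -3
g′′(0) = -19/9
g′′′(0) = 1
g^(4)(0) = 109/81
g^(5)(0) = -5/27

-u^5/648 + 109*u^4/1944 + u^3/6 - 19*u^2/18 - 3*u + 1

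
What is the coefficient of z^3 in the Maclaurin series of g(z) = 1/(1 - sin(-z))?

Substitute the inner expansion into the outer series and collect powers.
So c_3 = g′′′(0)/3! = -5/6.

-5/6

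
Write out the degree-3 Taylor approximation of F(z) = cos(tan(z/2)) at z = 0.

Let u equal the inner series; expand the outer function in u and truncate.
F(0) = 1
F′(0) = 0
F′′(0) = -1/4
F′′′(0) = 0

1 - z^2/8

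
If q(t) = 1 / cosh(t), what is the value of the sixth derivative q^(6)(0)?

-61

Divide the numerator series by the denominator series (power-series long division).
From the series, [t^6] q = -61/720; multiply by 6! = 720 to get -61.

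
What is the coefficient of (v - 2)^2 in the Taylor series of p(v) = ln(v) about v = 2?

-1/8

p(2) = ln(2)
p′(2) = 1/2
p′′(2) = -1/4
Dividing each by k! gives the coefficients c_0, ..., c_2.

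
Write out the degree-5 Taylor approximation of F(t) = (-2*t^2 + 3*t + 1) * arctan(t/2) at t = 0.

Shift and add copies of the series according to the polynomial's terms.

43*t^5/480 - t^4/8 - 25*t^3/24 + 3*t^2/2 + t/2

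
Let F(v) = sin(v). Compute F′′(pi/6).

From the series, [(v - pi/6)^2] F = -1/4; multiply by 2! = 2 to get -1/2.

-1/2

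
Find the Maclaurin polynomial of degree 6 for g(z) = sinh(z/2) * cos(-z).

41*z^5/3840 - 11*z^3/48 + z/2

Write out both Maclaurin series and multiply, keeping only the needed powers.
g(0) = 0
g′(0) = 1/2
g′′(0) = 0
g′′′(0) = -11/8
g^(4)(0) = 0
g^(5)(0) = 41/32
g^(6)(0) = 0
The Taylor polynomial is Σ g^(k)(0)/k! · z^k.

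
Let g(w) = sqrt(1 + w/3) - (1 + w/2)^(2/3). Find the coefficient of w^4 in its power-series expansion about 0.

Add the two expansions coefficient-wise.

41/31104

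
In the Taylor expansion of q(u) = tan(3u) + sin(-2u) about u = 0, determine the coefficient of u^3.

31/3

Combine the two series term by term.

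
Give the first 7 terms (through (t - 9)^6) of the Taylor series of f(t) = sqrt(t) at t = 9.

[(t - 9)^0] = 3;  [(t - 9)^1] = 1/6;  [(t - 9)^2] = -1/216;  [(t - 9)^3] = 1/3888;  [(t - 9)^4] = -5/279936;  [(t - 9)^5] = 7/5038848;  [(t - 9)^6] = -7/60466176.

-7*(t - 9)^6/60466176 + 7*(t - 9)^5/5038848 - 5*(t - 9)^4/279936 + (t - 9)^3/3888 - (t - 9)^2/216 + (t - 9)/6 + 3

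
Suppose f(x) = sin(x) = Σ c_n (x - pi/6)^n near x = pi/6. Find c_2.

f(pi/6) = 1/2
f′(pi/6) = sqrt(3)/2
f′′(pi/6) = -1/2
So c_2 = f′′(pi/6)/2! = -1/4.

-1/4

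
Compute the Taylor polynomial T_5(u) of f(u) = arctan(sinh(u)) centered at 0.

u^5/24 - u^3/6 + u

Let u equal the inner series; expand the outer function in u and truncate.
[u^0] = 0;  [u^1] = 1;  [u^2] = 0;  [u^3] = -1/6;  [u^4] = 0;  [u^5] = 1/24.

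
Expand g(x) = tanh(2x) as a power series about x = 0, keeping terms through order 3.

-8*x^3/3 + 2*x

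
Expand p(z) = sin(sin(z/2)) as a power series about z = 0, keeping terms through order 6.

Compose series: expand the inner function first, then feed it into the outer expansion.
p(0) = 0
p′(0) = 1/2
p′′(0) = 0
p′′′(0) = -1/4
p^(4)(0) = 0
p^(5)(0) = 3/8
p^(6)(0) = 0
The Taylor polynomial is Σ p^(k)(0)/k! · z^k.

z^5/320 - z^3/24 + z/2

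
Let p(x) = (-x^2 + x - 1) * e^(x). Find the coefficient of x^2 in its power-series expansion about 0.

Distribute the polynomial across the series and collect like powers.

-1/2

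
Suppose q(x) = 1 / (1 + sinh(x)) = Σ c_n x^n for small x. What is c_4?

Expand as Σ (-1)^k u^k with u equal to the inner function's series.
[x^0] = 1;  [x^1] = -1;  [x^2] = 1;  [x^3] = -7/6;  [x^4] = 4/3.

4/3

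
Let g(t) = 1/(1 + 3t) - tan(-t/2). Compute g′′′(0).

-647/4

Expand each term separately and add.
The coefficient of t^3 in the expansion is -647/24, so g′′′(0) = 3! * (-647/24) = -647/4.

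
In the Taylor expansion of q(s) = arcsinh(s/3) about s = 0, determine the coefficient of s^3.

-1/162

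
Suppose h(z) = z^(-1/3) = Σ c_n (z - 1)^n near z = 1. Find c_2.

2/9

Use the known series and substitute for the argument.
h(1) = 1
h′(1) = -1/3
h′′(1) = 4/9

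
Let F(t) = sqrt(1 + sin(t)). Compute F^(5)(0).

Compose series: expand the inner function first, then feed it into the outer expansion.
The coefficient of t^5 in the expansion is 1/3840, so F^(5)(0) = 5! * (1/3840) = 1/32.

1/32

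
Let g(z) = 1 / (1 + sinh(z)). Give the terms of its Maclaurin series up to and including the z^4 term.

4*z^4/3 - 7*z^3/6 + z^2 - z + 1

Expand as Σ (-1)^k u^k with u equal to the inner function's series.
g(0) = 1
g′(0) = -1
g′′(0) = 2
g′′′(0) = -7
g^(4)(0) = 32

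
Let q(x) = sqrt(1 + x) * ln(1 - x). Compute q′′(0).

Multiply the two series term by term and collect like powers.
From the series, [x^2] q = -1; multiply by 2! = 2 to get -2.

-2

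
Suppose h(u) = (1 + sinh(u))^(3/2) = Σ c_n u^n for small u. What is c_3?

3/16

Compose series: expand the inner function first, then feed it into the outer expansion.
h(0) = 1
h′(0) = 3/2
h′′(0) = 3/4
h′′′(0) = 9/8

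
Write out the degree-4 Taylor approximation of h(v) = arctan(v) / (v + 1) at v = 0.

-2*v^4/3 + 2*v^3/3 - v^2 + v

Expand 1/(denominator) as a geometric series and multiply by the numerator's series.
h(0) = 0
h′(0) = 1
h′′(0) = -2
h′′′(0) = 4
h^(4)(0) = -16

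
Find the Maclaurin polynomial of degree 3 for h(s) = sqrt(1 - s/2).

-s^3/128 - s^2/32 - s/4 + 1

Compute the successive derivatives at the expansion point and divide by k!.
[s^0] = 1;  [s^1] = -1/4;  [s^2] = -1/32;  [s^3] = -1/128.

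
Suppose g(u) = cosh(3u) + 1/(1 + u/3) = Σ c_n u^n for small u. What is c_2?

83/18

Add the two expansions coefficient-wise.
g(0) = 2
g′(0) = -1/3
g′′(0) = 83/9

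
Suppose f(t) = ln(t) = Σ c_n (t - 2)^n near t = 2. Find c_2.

Use the known series and substitute for the argument.
[(t - 2)^0] = ln(2);  [(t - 2)^1] = 1/2;  [(t - 2)^2] = -1/8.
So c_2 = f′′(2)/2! = -1/8.

-1/8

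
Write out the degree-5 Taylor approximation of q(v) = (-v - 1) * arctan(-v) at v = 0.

v^5/5 - v^4/3 - v^3/3 + v^2 + v

Distribute the polynomial across the series and collect like powers.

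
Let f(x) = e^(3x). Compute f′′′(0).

27

From the series, [x^3] f = 9/2; multiply by 3! = 6 to get 27.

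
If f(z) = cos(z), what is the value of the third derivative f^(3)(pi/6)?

1/2

The coefficient of (z - pi/6)^3 in the expansion is 1/12, so f′′′(pi/6) = 3! * (1/12) = 1/2.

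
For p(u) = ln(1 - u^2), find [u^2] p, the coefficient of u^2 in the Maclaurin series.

-1

c_2 = p′′(0)/2! = -1.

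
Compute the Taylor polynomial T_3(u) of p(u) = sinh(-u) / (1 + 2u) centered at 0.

-25*u^3/6 + 2*u^2 - u

Multiply the two series term by term and collect like powers.
p(0) = 0
p′(0) = -1
p′′(0) = 4
p′′′(0) = -25
The Taylor polynomial is Σ p^(k)(0)/k! · u^k.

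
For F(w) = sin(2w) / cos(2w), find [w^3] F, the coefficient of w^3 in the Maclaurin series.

8/3

Write the quotient as an unknown series and match coefficients against numerator = denominator · series.
So c_3 = F′′′(0)/3! = 8/3.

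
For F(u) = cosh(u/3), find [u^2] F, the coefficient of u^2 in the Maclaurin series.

F(0) = 1
F′(0) = 0
F′′(0) = 1/9

1/18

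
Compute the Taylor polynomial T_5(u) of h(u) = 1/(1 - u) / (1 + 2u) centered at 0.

-21*u^5 + 11*u^4 - 5*u^3 + 3*u^2 - u + 1

Expand each factor separately, then convolve coefficients.
h(0) = 1
h′(0) = -1
h′′(0) = 6
h′′′(0) = -30
h^(4)(0) = 264
h^(5)(0) = -2520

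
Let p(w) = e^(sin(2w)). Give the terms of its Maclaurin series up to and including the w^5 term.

Let u equal the inner series; expand the outer function in u and truncate.
[w^0] = 1;  [w^1] = 2;  [w^2] = 2;  [w^3] = 0;  [w^4] = -2;  [w^5] = -32/15.

-32*w^5/15 - 2*w^4 + 2*w^2 + 2*w + 1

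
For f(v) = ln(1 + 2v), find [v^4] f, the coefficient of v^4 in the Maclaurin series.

f(0) = 0
f′(0) = 2
f′′(0) = -4
f′′′(0) = 16
f^(4)(0) = -96

-4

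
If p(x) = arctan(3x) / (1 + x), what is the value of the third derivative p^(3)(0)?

Multiply the two series term by term and collect like powers.
From the series, [x^3] p = -6; multiply by 3! = 6 to get -36.

-36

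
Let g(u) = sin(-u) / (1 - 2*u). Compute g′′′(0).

-23

Use 1/(1 - r) = Σ r^k on the denominator, then take the Cauchy product.
The coefficient of u^3 in the expansion is -23/6, so g′′′(0) = 3! * (-23/6) = -23.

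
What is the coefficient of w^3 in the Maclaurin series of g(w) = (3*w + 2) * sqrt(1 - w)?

Distribute the polynomial across the series and collect like powers.
[w^0] = 2;  [w^1] = 2;  [w^2] = -7/4;  [w^3] = -1/2.
So c_3 = g′′′(0)/3! = -1/2.

-1/2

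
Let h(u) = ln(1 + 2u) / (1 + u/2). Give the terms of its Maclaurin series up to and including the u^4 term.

-73*u^4/12 + 25*u^3/6 - 3*u^2 + 2*u

Expand each factor separately, then convolve coefficients.
h(0) = 0
h′(0) = 2
h′′(0) = -6
h′′′(0) = 25
h^(4)(0) = -146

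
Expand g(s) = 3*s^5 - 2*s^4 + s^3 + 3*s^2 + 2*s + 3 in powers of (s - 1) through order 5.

[(s - 1)^0] = 10;  [(s - 1)^1] = 18;  [(s - 1)^2] = 24;  [(s - 1)^3] = 23;  [(s - 1)^4] = 13;  [(s - 1)^5] = 3.

3*(s - 1)^5 + 13*(s - 1)^4 + 23*(s - 1)^3 + 24*(s - 1)^2 + 18*(s - 1) + 10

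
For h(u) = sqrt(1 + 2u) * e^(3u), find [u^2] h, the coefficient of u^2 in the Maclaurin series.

Multiply the two series term by term and collect like powers.
h(0) = 1
h′(0) = 4
h′′(0) = 14
The Taylor polynomial is Σ h^(k)(0)/k! · u^k.

7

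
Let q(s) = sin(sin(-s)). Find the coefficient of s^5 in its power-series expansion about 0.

Substitute the inner expansion into the outer series and collect powers.
q(0) = 0
q′(0) = -1
q′′(0) = 0
q′′′(0) = 2
q^(4)(0) = 0
q^(5)(0) = -12

-1/10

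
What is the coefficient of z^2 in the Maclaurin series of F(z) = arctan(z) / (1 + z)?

Take the Cauchy product of the two expansions.
F(0) = 0
F′(0) = 1
F′′(0) = -2
The Taylor polynomial is Σ F^(k)(0)/k! · z^k.

-1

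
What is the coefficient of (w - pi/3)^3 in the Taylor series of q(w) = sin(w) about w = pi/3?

-1/12

Use the known series and substitute for the argument.
[(w - pi/3)^0] = sqrt(3)/2;  [(w - pi/3)^1] = 1/2;  [(w - pi/3)^2] = -sqrt(3)/4;  [(w - pi/3)^3] = -1/12.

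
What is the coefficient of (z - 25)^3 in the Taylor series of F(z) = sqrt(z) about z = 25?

F(25) = 5
F′(25) = 1/10
F′′(25) = -1/500
F′′′(25) = 3/25000
Dividing each by k! gives the coefficients c_0, ..., c_3.

1/50000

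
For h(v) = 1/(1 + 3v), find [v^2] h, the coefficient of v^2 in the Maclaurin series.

9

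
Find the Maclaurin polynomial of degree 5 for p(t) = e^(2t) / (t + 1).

-t^5/15 + t^4/3 + t^3/3 + t^2 + t + 1

Expand 1/(denominator) as a geometric series and multiply by the numerator's series.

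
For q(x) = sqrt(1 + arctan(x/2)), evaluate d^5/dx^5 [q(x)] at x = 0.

Let u equal the inner series; expand the outer function in u and truncate.
The coefficient of x^5 in the expansion is 83/40960, so q^(5)(0) = 5! * (83/40960) = 249/1024.

249/1024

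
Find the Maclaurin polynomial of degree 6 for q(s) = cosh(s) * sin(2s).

-19*s^5/60 - s^3/3 + 2*s

Expand each factor separately, then convolve coefficients.
[s^0] = 0;  [s^1] = 2;  [s^2] = 0;  [s^3] = -1/3;  [s^4] = 0;  [s^5] = -19/60;  [s^6] = 0.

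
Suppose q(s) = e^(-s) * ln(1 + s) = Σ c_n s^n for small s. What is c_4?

-1

Write out both Maclaurin series and multiply, keeping only the needed powers.
q(0) = 0
q′(0) = 1
q′′(0) = -3
q′′′(0) = 8
q^(4)(0) = -24
So c_4 = q^(4)(0)/4! = -1.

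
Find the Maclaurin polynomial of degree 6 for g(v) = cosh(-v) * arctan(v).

Write out both Maclaurin series and multiply, keeping only the needed powers.
g(0) = 0
g′(0) = 1
g′′(0) = 0
g′′′(0) = 1
g^(4)(0) = 0
g^(5)(0) = 9
g^(6)(0) = 0
Then c_k = g^(k)(0)/k! gives each Taylor coefficient.

3*v^5/40 + v^3/6 + v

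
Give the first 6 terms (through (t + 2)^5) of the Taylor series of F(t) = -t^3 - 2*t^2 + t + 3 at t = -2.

-(t + 2)^3 + 4*(t + 2)^2 - 3*(t + 2) + 1

F(-2) = 1
F′(-2) = -3
F′′(-2) = 8
F′′′(-2) = -6
F^(4)(-2) = 0
F^(5)(-2) = 0
The Taylor polynomial is Σ F^(k)(-2)/k! · (t + 2)^k.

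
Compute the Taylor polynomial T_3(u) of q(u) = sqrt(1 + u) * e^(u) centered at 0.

17*u^3/48 + 7*u^2/8 + 3*u/2 + 1

Expand each factor separately, then convolve coefficients.
q(0) = 1
q′(0) = 3/2
q′′(0) = 7/4
q′′′(0) = 17/8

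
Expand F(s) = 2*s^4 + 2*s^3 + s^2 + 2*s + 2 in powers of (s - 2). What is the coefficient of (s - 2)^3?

Apply the Taylor formula c_k = f^(k)(a)/k!.
F(2) = 58
F′(2) = 94
F′′(2) = 122
F′′′(2) = 108
So c_3 = F′′′(2)/3! = 18.

18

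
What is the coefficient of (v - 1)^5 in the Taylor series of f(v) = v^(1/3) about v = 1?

f(1) = 1
f′(1) = 1/3
f′′(1) = -2/9
f′′′(1) = 10/27
f^(4)(1) = -80/81
f^(5)(1) = 880/243
So c_5 = f^(5)(1)/5! = 22/729.

22/729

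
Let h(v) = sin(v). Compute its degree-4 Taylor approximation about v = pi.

(v - pi)^3/6 - (v - pi)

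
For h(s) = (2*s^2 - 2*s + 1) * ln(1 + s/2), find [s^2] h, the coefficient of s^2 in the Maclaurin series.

Multiply each power in the prefactor through the base expansion.
h(0) = 0
h′(0) = 1/2
h′′(0) = -9/4

-9/8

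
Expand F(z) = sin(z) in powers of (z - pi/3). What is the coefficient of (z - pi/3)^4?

Use the known series and substitute for the argument.
[(z - pi/3)^0] = sqrt(3)/2;  [(z - pi/3)^1] = 1/2;  [(z - pi/3)^2] = -sqrt(3)/4;  [(z - pi/3)^3] = -1/12;  [(z - pi/3)^4] = sqrt(3)/48.

sqrt(3)/48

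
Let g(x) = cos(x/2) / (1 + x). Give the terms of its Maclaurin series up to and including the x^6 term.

40439*x^6/46080 - 337*x^5/384 + 337*x^4/384 - 7*x^3/8 + 7*x^2/8 - x + 1

Multiply the two series term by term and collect like powers.
[x^0] = 1;  [x^1] = -1;  [x^2] = 7/8;  [x^3] = -7/8;  [x^4] = 337/384;  [x^5] = -337/384;  [x^6] = 40439/46080.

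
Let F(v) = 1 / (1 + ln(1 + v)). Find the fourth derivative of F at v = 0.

88

Use the geometric series for the reciprocal, then substitute.
From the series, [v^4] F = 11/3; multiply by 4! = 24 to get 88.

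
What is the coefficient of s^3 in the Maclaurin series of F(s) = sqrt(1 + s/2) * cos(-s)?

-15/128

Expand each factor separately, then convolve coefficients.
[s^0] = 1;  [s^1] = 1/4;  [s^2] = -17/32;  [s^3] = -15/128.
So c_3 = F′′′(0)/3! = -15/128.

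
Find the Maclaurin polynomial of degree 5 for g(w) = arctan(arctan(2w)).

Substitute the inner expansion into the outer series and collect powers.
g(0) = 0
g′(0) = 2
g′′(0) = 0
g′′′(0) = -32
g^(4)(0) = 0
g^(5)(0) = 2816

352*w^5/15 - 16*w^3/3 + 2*w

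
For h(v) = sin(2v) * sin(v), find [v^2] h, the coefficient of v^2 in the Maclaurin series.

2

Write out both Maclaurin series and multiply, keeping only the needed powers.
h(0) = 0
h′(0) = 0
h′′(0) = 4
Then c_k = h^(k)(0)/k! gives each Taylor coefficient.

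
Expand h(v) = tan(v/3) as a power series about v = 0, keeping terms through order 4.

v^3/81 + v/3

h(0) = 0
h′(0) = 1/3
h′′(0) = 0
h′′′(0) = 2/27
h^(4)(0) = 0
Dividing each by k! gives the coefficients c_0, ..., c_4.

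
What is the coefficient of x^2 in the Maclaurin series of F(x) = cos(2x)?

-2

Differentiate repeatedly and evaluate at the center.
So c_2 = F′′(0)/2! = -2.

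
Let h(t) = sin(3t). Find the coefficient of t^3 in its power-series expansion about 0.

h(0) = 0
h′(0) = 3
h′′(0) = 0
h′′′(0) = -27
Then c_k = h^(k)(0)/k! gives each Taylor coefficient.

-9/2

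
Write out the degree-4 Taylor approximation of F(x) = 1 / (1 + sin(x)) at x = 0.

2*x^4/3 - 5*x^3/6 + x^2 - x + 1

Expand as Σ (-1)^k u^k with u equal to the inner function's series.
[x^0] = 1;  [x^1] = -1;  [x^2] = 1;  [x^3] = -5/6;  [x^4] = 2/3.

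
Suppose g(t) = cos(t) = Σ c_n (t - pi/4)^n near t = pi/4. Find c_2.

[(t - pi/4)^0] = sqrt(2)/2;  [(t - pi/4)^1] = -sqrt(2)/2;  [(t - pi/4)^2] = -sqrt(2)/4.
So c_2 = g′′(pi/4)/2! = -sqrt(2)/4.

-sqrt(2)/4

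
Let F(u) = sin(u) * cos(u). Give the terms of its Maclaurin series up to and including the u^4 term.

Write out both Maclaurin series and multiply, keeping only the needed powers.
F(0) = 0
F′(0) = 1
F′′(0) = 0
F′′′(0) = -4
F^(4)(0) = 0

-2*u^3/3 + u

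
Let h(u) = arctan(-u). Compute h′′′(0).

The coefficient of u^3 in the expansion is 1/3, so h′′′(0) = 3! * (1/3) = 2.

2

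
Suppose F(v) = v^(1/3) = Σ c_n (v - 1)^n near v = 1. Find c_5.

22/729

Use the known series and substitute for the argument.
So c_5 = F^(5)(1)/5! = 22/729.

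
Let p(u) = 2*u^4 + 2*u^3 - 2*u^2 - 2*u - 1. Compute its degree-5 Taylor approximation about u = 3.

Use the known series and substitute for the argument.

2*(u - 3)^4 + 26*(u - 3)^3 + 124*(u - 3)^2 + 256*(u - 3) + 191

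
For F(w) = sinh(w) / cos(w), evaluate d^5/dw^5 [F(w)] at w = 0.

36

Divide the numerator series by the denominator series (power-series long division).
The coefficient of w^5 in the expansion is 3/10, so F^(5)(0) = 5! * (3/10) = 36.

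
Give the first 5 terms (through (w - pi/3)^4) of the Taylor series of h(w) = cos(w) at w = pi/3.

(w - pi/3)^4/48 + sqrt(3)*(w - pi/3)^3/12 - (w - pi/3)^2/4 - sqrt(3)*(w - pi/3)/2 + 1/2

h(pi/3) = 1/2
h′(pi/3) = -sqrt(3)/2
h′′(pi/3) = -1/2
h′′′(pi/3) = sqrt(3)/2
h^(4)(pi/3) = 1/2
Then c_k = h^(k)(pi/3)/k! gives each Taylor coefficient.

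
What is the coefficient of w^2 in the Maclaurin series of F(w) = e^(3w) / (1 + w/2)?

13/4

Expand each factor separately, then convolve coefficients.
[w^0] = 1;  [w^1] = 5/2;  [w^2] = 13/4.
So c_2 = F′′(0)/2! = 13/4.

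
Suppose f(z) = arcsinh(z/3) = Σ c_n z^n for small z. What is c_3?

-1/162

f(0) = 0
f′(0) = 1/3
f′′(0) = 0
f′′′(0) = -1/27
So c_3 = f′′′(0)/3! = -1/162.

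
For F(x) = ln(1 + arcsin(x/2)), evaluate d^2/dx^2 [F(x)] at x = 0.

-1/4

Substitute the inner expansion into the outer series and collect powers.
From the series, [x^2] F = -1/8; multiply by 2! = 2 to get -1/4.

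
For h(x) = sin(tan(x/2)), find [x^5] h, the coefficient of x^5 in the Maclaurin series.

-1/1280

Let u equal the inner series; expand the outer function in u and truncate.
So c_5 = h^(5)(0)/5! = -1/1280.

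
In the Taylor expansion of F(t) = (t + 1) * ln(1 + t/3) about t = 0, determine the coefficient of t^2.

Distribute the polynomial across the series and collect like powers.

5/18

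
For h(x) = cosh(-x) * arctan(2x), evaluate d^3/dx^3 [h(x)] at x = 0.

Take the Cauchy product of the two expansions.
The coefficient of x^3 in the expansion is -5/3, so h′′′(0) = 3! * (-5/3) = -10.

-10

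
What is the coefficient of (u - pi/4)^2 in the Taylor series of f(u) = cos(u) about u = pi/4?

-sqrt(2)/4

Differentiate repeatedly and evaluate at the center.
f(pi/4) = sqrt(2)/2
f′(pi/4) = -sqrt(2)/2
f′′(pi/4) = -sqrt(2)/2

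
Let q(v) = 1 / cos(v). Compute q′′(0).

1

Invert the denominator's series and multiply.
The coefficient of v^2 in the expansion is 1/2, so q′′(0) = 2! * (1/2) = 1.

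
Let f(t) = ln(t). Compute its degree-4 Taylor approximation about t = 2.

Use the known series and substitute for the argument.

-(t - 2)^4/64 + (t - 2)^3/24 - (t - 2)^2/8 + (t - 2)/2 + ln(2)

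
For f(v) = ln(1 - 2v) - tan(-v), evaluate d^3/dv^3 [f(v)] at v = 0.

-14

Expand each term separately and add.
From the series, [v^3] f = -7/3; multiply by 3! = 6 to get -14.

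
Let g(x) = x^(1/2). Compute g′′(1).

The coefficient of (x - 1)^2 in the expansion is -1/8, so g′′(1) = 2! * (-1/8) = -1/4.

-1/4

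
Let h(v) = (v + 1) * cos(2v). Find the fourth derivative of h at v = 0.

16

Shift and add copies of the series according to the polynomial's terms.
From the series, [v^4] h = 2/3; multiply by 4! = 24 to get 16.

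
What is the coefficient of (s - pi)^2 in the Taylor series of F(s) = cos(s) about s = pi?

Differentiate repeatedly and evaluate at the center.
[(s - pi)^0] = -1;  [(s - pi)^1] = 0;  [(s - pi)^2] = 1/2.
So c_2 = F′′(pi)/2! = 1/2.

1/2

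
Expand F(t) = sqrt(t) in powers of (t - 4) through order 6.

Compute the successive derivatives at the expansion point and divide by k!.
[(t - 4)^0] = 2;  [(t - 4)^1] = 1/4;  [(t - 4)^2] = -1/64;  [(t - 4)^3] = 1/512;  [(t - 4)^4] = -5/16384;  [(t - 4)^5] = 7/131072;  [(t - 4)^6] = -21/2097152.

-21*(t - 4)^6/2097152 + 7*(t - 4)^5/131072 - 5*(t - 4)^4/16384 + (t - 4)^3/512 - (t - 4)^2/64 + (t - 4)/4 + 2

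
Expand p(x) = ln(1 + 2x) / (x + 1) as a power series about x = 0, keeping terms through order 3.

20*x^3/3 - 4*x^2 + 2*x

Expand 1/(denominator) as a geometric series and multiply by the numerator's series.
[x^0] = 0;  [x^1] = 2;  [x^2] = -4;  [x^3] = 20/3.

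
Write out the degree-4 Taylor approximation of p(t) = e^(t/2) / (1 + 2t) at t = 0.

1595*t^4/128 - 299*t^3/48 + 25*t^2/8 - 3*t/2 + 1

Write out both Maclaurin series and multiply, keeping only the needed powers.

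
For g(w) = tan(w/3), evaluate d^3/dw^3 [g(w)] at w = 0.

The coefficient of w^3 in the expansion is 1/81, so g′′′(0) = 3! * (1/81) = 2/27.

2/27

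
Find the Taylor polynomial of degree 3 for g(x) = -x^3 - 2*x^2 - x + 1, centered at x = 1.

-(x - 1)^3 - 5*(x - 1)^2 - 8*(x - 1) - 3

g(1) = -3
g′(1) = -8
g′′(1) = -10
g′′′(1) = -6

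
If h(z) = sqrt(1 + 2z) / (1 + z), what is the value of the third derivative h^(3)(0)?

Take the Cauchy product of the two expansions.
From the series, [z^3] h = 1; multiply by 3! = 6 to get 6.

6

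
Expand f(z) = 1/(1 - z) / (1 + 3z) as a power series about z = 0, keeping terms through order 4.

Multiply the two series term by term and collect like powers.
[z^0] = 1;  [z^1] = -2;  [z^2] = 7;  [z^3] = -20;  [z^4] = 61.

61*z^4 - 20*z^3 + 7*z^2 - 2*z + 1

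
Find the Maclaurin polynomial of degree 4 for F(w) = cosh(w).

w^4/24 + w^2/2 + 1

[w^0] = 1;  [w^1] = 0;  [w^2] = 1/2;  [w^3] = 0;  [w^4] = 1/24.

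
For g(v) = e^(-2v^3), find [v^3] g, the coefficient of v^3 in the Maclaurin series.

-2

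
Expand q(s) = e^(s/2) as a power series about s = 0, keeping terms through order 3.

Apply the Taylor formula c_k = f^(k)(a)/k!.
q(0) = 1
q′(0) = 1/2
q′′(0) = 1/4
q′′′(0) = 1/8
Then c_k = q^(k)(0)/k! gives each Taylor coefficient.

s^3/48 + s^2/8 + s/2 + 1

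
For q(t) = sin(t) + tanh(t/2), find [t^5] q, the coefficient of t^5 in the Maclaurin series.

Combine the two series term by term.
q(0) = 0
q′(0) = 3/2
q′′(0) = 0
q′′′(0) = -5/4
q^(4)(0) = 0
q^(5)(0) = 3/2

1/80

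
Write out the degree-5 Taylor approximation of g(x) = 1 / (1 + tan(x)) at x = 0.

Write 1/(1+u) = 1 - u + u^2 - u^3 + ... and substitute the series for u.
g(0) = 1
g′(0) = -1
g′′(0) = 2
g′′′(0) = -8
g^(4)(0) = 40
g^(5)(0) = -256

-32*x^5/15 + 5*x^4/3 - 4*x^3/3 + x^2 - x + 1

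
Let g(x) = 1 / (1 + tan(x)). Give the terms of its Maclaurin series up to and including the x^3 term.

Write 1/(1+u) = 1 - u + u^2 - u^3 + ... and substitute the series for u.
[x^0] = 1;  [x^1] = -1;  [x^2] = 1;  [x^3] = -4/3.

-4*x^3/3 + x^2 - x + 1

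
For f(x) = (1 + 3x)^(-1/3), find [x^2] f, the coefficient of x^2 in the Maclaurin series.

2

c_2 = f′′(0)/2! = 2.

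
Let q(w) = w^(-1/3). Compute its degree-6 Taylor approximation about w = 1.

Compute the successive derivatives at the expansion point and divide by k!.
[(w - 1)^0] = 1;  [(w - 1)^1] = -1/3;  [(w - 1)^2] = 2/9;  [(w - 1)^3] = -14/81;  [(w - 1)^4] = 35/243;  [(w - 1)^5] = -91/729;  [(w - 1)^6] = 728/6561.

728*(w - 1)^6/6561 - 91*(w - 1)^5/729 + 35*(w - 1)^4/243 - 14*(w - 1)^3/81 + 2*(w - 1)^2/9 - (w - 1)/3 + 1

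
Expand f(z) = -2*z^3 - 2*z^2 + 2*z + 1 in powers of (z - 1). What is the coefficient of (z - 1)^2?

[(z - 1)^0] = -1;  [(z - 1)^1] = -8;  [(z - 1)^2] = -8.
So c_2 = f′′(1)/2! = -8.

-8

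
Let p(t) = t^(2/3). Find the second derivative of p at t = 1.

From the series, [(t - 1)^2] p = -1/9; multiply by 2! = 2 to get -2/9.

-2/9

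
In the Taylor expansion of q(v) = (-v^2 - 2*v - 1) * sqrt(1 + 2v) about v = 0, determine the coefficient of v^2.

Distribute the polynomial across the series and collect like powers.
[v^0] = -1;  [v^1] = -3;  [v^2] = -5/2.

-5/2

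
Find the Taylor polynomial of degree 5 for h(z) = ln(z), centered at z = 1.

Apply the Taylor formula c_k = f^(k)(a)/k!.
[(z - 1)^0] = 0;  [(z - 1)^1] = 1;  [(z - 1)^2] = -1/2;  [(z - 1)^3] = 1/3;  [(z - 1)^4] = -1/4;  [(z - 1)^5] = 1/5.

(z - 1)^5/5 - (z - 1)^4/4 + (z - 1)^3/3 - (z - 1)^2/2 + (z - 1)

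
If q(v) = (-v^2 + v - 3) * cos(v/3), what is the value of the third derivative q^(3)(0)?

Multiply each power in the prefactor through the base expansion.
The coefficient of v^3 in the expansion is -1/18, so q′′′(0) = 3! * (-1/18) = -1/3.

-1/3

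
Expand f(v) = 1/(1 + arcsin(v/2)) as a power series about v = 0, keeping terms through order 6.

Compose series: expand the inner function first, then feed it into the outer expansion.
f(0) = 1
f′(0) = -1/2
f′′(0) = 1/2
f′′′(0) = -7/8
f^(4)(0) = 2
f^(5)(0) = -189/32
f^(6)(0) = 83/4

83*v^6/2880 - 63*v^5/1280 + v^4/12 - 7*v^3/48 + v^2/4 - v/2 + 1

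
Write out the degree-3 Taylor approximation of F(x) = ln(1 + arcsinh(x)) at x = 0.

Substitute the inner expansion into the outer series and collect powers.

x^3/6 - x^2/2 + x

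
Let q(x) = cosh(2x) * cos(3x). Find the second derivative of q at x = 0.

-5

Write out both Maclaurin series and multiply, keeping only the needed powers.
The coefficient of x^2 in the expansion is -5/2, so q′′(0) = 2! * (-5/2) = -5.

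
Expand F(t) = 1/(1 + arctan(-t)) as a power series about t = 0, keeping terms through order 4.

t^4/3 + 2*t^3/3 + t^2 + t + 1

Compose series: expand the inner function first, then feed it into the outer expansion.
F(0) = 1
F′(0) = 1
F′′(0) = 2
F′′′(0) = 4
F^(4)(0) = 8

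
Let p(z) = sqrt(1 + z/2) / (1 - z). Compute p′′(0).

Take the Cauchy product of the two expansions.
From the series, [z^2] p = 39/32; multiply by 2! = 2 to get 39/16.

39/16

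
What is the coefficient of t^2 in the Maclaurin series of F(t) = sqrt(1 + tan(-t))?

Substitute the inner expansion into the outer series and collect powers.

-1/8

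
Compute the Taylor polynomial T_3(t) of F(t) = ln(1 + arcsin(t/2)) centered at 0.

Plug the Maclaurin series of the inner function into that of the outer and collect terms.
[t^0] = 0;  [t^1] = 1/2;  [t^2] = -1/8;  [t^3] = 1/16.

t^3/16 - t^2/8 + t/2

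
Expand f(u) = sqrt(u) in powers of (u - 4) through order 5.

7*(u - 4)^5/131072 - 5*(u - 4)^4/16384 + (u - 4)^3/512 - (u - 4)^2/64 + (u - 4)/4 + 2

[(u - 4)^0] = 2;  [(u - 4)^1] = 1/4;  [(u - 4)^2] = -1/64;  [(u - 4)^3] = 1/512;  [(u - 4)^4] = -5/16384;  [(u - 4)^5] = 7/131072.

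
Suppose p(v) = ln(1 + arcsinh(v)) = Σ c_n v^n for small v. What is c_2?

-1/2

Let u equal the inner series; expand the outer function in u and truncate.
[v^0] = 0;  [v^1] = 1;  [v^2] = -1/2.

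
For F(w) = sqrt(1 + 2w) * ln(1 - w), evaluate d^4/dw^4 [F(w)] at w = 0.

-20

Expand each factor separately, then convolve coefficients.
From the series, [w^4] F = -5/6; multiply by 4! = 24 to get -20.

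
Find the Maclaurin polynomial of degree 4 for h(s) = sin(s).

-s^3/6 + s

h(0) = 0
h′(0) = 1
h′′(0) = 0
h′′′(0) = -1
h^(4)(0) = 0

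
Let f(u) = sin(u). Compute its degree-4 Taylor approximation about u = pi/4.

sqrt(2)*(u - pi/4)^4/48 - sqrt(2)*(u - pi/4)^3/12 - sqrt(2)*(u - pi/4)^2/4 + sqrt(2)*(u - pi/4)/2 + sqrt(2)/2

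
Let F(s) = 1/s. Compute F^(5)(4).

-15/512

Use the known series and substitute for the argument.
From the series, [(s - 4)^5] F = -1/4096; multiply by 5! = 120 to get -15/512.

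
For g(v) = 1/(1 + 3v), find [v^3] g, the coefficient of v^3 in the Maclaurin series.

Differentiate repeatedly and evaluate at the center.
g(0) = 1
g′(0) = -3
g′′(0) = 18
g′′′(0) = -162
So c_3 = g′′′(0)/3! = -27.

-27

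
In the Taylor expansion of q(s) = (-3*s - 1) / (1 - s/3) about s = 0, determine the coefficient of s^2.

-10/9

Distribute the polynomial across the series and collect like powers.
[s^0] = -1;  [s^1] = -10/3;  [s^2] = -10/9.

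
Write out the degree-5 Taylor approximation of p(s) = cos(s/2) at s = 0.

[s^0] = 1;  [s^1] = 0;  [s^2] = -1/8;  [s^3] = 0;  [s^4] = 1/384;  [s^5] = 0.

s^4/384 - s^2/8 + 1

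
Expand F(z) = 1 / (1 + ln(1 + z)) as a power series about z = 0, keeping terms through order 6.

3289*z^6/360 - 347*z^5/60 + 11*z^4/3 - 7*z^3/3 + 3*z^2/2 - z + 1

Expand as Σ (-1)^k u^k with u equal to the inner function's series.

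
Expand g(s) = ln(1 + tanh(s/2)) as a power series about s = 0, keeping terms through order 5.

Substitute the inner expansion into the outer series and collect powers.
[s^0] = 0;  [s^1] = 1/2;  [s^2] = -1/8;  [s^3] = 0;  [s^4] = 1/192;  [s^5] = 0.

s^4/192 - s^2/8 + s/2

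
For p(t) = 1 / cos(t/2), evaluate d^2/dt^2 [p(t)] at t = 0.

1/4

Write the quotient as an unknown series and match coefficients against numerator = denominator · series.
The coefficient of t^2 in the expansion is 1/8, so p′′(0) = 2! * (1/8) = 1/4.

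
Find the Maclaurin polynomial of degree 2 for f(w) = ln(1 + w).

-w^2/2 + w

f(0) = 0
f′(0) = 1
f′′(0) = -1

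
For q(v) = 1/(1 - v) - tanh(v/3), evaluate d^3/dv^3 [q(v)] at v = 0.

Combine the two series term by term.
From the series, [v^3] q = 82/81; multiply by 3! = 6 to get 164/27.

164/27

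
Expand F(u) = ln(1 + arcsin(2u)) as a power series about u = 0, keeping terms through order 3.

Plug the Maclaurin series of the inner function into that of the outer and collect terms.
F(0) = 0
F′(0) = 2
F′′(0) = -4
F′′′(0) = 24

4*u^3 - 2*u^2 + 2*u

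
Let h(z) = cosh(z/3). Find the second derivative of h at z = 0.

1/9

The coefficient of z^2 in the expansion is 1/18, so h′′(0) = 2! * (1/18) = 1/9.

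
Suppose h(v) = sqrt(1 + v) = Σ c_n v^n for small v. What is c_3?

1/16

Compute the successive derivatives at the expansion point and divide by k!.
So c_3 = h′′′(0)/3! = 1/16.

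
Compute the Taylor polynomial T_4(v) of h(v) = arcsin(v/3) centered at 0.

[v^0] = 0;  [v^1] = 1/3;  [v^2] = 0;  [v^3] = 1/162;  [v^4] = 0.

v^3/162 + v/3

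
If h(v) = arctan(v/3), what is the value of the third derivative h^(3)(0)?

-2/27

From the series, [v^3] h = -1/81; multiply by 3! = 6 to get -2/27.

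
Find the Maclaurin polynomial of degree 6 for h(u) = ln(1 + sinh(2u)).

Compose series: expand the inner function first, then feed it into the outer expansion.
h(0) = 0
h′(0) = 2
h′′(0) = -4
h′′′(0) = 24
h^(4)(0) = -160
h^(5)(0) = 1440
h^(6)(0) = -16384

-1024*u^6/45 + 12*u^5 - 20*u^4/3 + 4*u^3 - 2*u^2 + 2*u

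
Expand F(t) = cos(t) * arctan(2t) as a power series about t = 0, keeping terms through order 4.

-11*t^3/3 + 2*t

Expand each factor separately, then convolve coefficients.
F(0) = 0
F′(0) = 2
F′′(0) = 0
F′′′(0) = -22
F^(4)(0) = 0
Then c_k = F^(k)(0)/k! gives each Taylor coefficient.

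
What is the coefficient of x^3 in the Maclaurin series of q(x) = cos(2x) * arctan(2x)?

Expand each factor separately, then convolve coefficients.
[x^0] = 0;  [x^1] = 2;  [x^2] = 0;  [x^3] = -20/3.

-20/3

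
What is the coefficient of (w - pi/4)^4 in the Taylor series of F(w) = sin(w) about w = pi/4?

sqrt(2)/48

Compute the successive derivatives at the expansion point and divide by k!.
F(pi/4) = sqrt(2)/2
F′(pi/4) = sqrt(2)/2
F′′(pi/4) = -sqrt(2)/2
F′′′(pi/4) = -sqrt(2)/2
F^(4)(pi/4) = sqrt(2)/2
The Taylor polynomial is Σ F^(k)(pi/4)/k! · (w - pi/4)^k.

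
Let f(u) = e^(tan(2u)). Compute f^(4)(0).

Substitute the inner expansion into the outer series and collect powers.
The coefficient of u^4 in the expansion is 6, so f^(4)(0) = 4! * (6) = 144.

144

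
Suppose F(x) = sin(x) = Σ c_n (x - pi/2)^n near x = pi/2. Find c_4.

[(x - pi/2)^0] = 1;  [(x - pi/2)^1] = 0;  [(x - pi/2)^2] = -1/2;  [(x - pi/2)^3] = 0;  [(x - pi/2)^4] = 1/24.

1/24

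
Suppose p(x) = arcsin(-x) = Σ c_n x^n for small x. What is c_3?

-1/6

p(0) = 0
p′(0) = -1
p′′(0) = 0
p′′′(0) = -1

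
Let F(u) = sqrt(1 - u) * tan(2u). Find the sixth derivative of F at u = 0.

-13563/8

Expand each factor separately, then convolve coefficients.
From the series, [u^6] F = -1507/640; multiply by 6! = 720 to get -13563/8.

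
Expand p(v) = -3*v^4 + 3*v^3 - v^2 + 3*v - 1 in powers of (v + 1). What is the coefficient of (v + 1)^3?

Differentiate repeatedly and evaluate at the center.
p(-1) = -11
p′(-1) = 26
p′′(-1) = -56
p′′′(-1) = 90
So c_3 = p′′′(-1)/3! = 15.

15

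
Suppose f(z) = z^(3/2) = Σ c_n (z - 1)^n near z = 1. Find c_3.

-1/16

f(1) = 1
f′(1) = 3/2
f′′(1) = 3/4
f′′′(1) = -3/8
Then c_k = f^(k)(1)/k! gives each Taylor coefficient.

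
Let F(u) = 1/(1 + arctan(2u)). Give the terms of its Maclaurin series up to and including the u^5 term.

-32*u^5/5 + 16*u^4/3 - 16*u^3/3 + 4*u^2 - 2*u + 1

Plug the Maclaurin series of the inner function into that of the outer and collect terms.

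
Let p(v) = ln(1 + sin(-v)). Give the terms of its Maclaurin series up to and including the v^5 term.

Plug the Maclaurin series of the inner function into that of the outer and collect terms.
p(0) = 0
p′(0) = -1
p′′(0) = -1
p′′′(0) = -1
p^(4)(0) = -2
p^(5)(0) = -5

-v^5/24 - v^4/12 - v^3/6 - v^2/2 - v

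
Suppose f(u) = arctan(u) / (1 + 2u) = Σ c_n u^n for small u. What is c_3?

11/3

Multiply the two series term by term and collect like powers.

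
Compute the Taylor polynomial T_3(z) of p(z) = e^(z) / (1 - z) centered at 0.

8*z^3/3 + 5*z^2/2 + 2*z + 1

Take the Cauchy product of the two expansions.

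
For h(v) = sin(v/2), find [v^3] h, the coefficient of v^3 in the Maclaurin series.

h(0) = 0
h′(0) = 1/2
h′′(0) = 0
h′′′(0) = -1/8

-1/48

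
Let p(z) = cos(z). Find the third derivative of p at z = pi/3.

sqrt(3)/2

Differentiate repeatedly and evaluate at the center.
The coefficient of (z - pi/3)^3 in the expansion is sqrt(3)/12, so p′′′(pi/3) = 3! * (sqrt(3)/12) = sqrt(3)/2.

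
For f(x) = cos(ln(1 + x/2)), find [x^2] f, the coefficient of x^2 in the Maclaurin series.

Compose series: expand the inner function first, then feed it into the outer expansion.

-1/8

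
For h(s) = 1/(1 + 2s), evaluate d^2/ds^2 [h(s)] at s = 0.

8

The coefficient of s^2 in the expansion is 4, so h′′(0) = 2! * (4) = 8.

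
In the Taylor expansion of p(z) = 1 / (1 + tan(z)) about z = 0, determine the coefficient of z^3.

-4/3

Use the geometric series for the reciprocal, then substitute.
p(0) = 1
p′(0) = -1
p′′(0) = 2
p′′′(0) = -8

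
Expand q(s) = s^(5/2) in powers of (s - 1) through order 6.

q(1) = 1
q′(1) = 5/2
q′′(1) = 15/4
q′′′(1) = 15/8
q^(4)(1) = -15/16
q^(5)(1) = 45/32
q^(6)(1) = -225/64

-5*(s - 1)^6/1024 + 3*(s - 1)^5/256 - 5*(s - 1)^4/128 + 5*(s - 1)^3/16 + 15*(s - 1)^2/8 + 5*(s - 1)/2 + 1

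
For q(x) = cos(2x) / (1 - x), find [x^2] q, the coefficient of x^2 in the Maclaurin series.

-1

Multiply the two series term by term and collect like powers.
q(0) = 1
q′(0) = 1
q′′(0) = -2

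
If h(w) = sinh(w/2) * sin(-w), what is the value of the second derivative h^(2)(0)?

-1

Expand each factor separately, then convolve coefficients.
From the series, [w^2] h = -1/2; multiply by 2! = 2 to get -1.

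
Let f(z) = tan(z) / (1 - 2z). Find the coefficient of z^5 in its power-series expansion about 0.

262/15

Take the Cauchy product of the two expansions.
So c_5 = f^(5)(0)/5! = 262/15.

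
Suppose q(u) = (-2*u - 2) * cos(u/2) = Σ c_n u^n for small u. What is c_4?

Multiply each power in the prefactor through the base expansion.
q(0) = -2
q′(0) = -2
q′′(0) = 1/2
q′′′(0) = 3/2
q^(4)(0) = -1/8
Then c_k = q^(k)(0)/k! gives each Taylor coefficient.

-1/192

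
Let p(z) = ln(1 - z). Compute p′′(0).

From the series, [z^2] p = -1/2; multiply by 2! = 2 to get -1.

-1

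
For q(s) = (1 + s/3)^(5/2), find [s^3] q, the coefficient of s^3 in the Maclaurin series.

5/432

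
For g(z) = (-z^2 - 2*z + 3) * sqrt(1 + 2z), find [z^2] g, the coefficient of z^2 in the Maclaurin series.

Shift and add copies of the series according to the polynomial's terms.
g(0) = 3
g′(0) = 1
g′′(0) = -9
So c_2 = g′′(0)/2! = -9/2.

-9/2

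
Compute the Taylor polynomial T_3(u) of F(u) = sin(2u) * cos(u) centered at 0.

Take the Cauchy product of the two expansions.
F(0) = 0
F′(0) = 2
F′′(0) = 0
F′′′(0) = -14

-7*u^3/3 + 2*u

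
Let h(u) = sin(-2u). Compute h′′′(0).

8

The coefficient of u^3 in the expansion is 4/3, so h′′′(0) = 3! * (4/3) = 8.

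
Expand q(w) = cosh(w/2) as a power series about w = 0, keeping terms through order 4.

w^4/384 + w^2/8 + 1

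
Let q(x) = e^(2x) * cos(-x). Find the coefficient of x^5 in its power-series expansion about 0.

Write out both Maclaurin series and multiply, keeping only the needed powers.
So c_5 = q^(5)(0)/5! = -19/60.

-19/60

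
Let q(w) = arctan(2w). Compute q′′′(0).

-16

The coefficient of w^3 in the expansion is -8/3, so q′′′(0) = 3! * (-8/3) = -16.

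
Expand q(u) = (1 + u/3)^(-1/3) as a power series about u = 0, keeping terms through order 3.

-14*u^3/2187 + 2*u^2/81 - u/9 + 1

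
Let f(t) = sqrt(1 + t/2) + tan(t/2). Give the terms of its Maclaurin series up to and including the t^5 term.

Combine the two series term by term.
f(0) = 1
f′(0) = 3/4
f′′(0) = -1/16
f′′′(0) = 19/64
f^(4)(0) = -15/256
f^(5)(0) = 617/1024
Then c_k = f^(k)(0)/k! gives each Taylor coefficient.

617*t^5/122880 - 5*t^4/2048 + 19*t^3/384 - t^2/32 + 3*t/4 + 1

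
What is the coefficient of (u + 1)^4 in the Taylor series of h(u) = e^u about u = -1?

e^(-1)/24

[(u + 1)^0] = e^(-1);  [(u + 1)^1] = e^(-1);  [(u + 1)^2] = e^(-1)/2;  [(u + 1)^3] = e^(-1)/6;  [(u + 1)^4] = e^(-1)/24.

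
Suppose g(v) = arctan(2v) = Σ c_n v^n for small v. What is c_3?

-8/3

[v^0] = 0;  [v^1] = 2;  [v^2] = 0;  [v^3] = -8/3.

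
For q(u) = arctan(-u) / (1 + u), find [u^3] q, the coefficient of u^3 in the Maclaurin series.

Write out both Maclaurin series and multiply, keeping only the needed powers.
q(0) = 0
q′(0) = -1
q′′(0) = 2
q′′′(0) = -4

-2/3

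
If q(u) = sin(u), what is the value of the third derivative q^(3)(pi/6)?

-sqrt(3)/2

From the series, [(u - pi/6)^3] q = -sqrt(3)/12; multiply by 3! = 6 to get -sqrt(3)/2.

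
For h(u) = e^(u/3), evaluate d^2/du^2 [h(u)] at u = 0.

1/9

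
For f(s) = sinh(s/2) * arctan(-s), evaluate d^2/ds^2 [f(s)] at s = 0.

Take the Cauchy product of the two expansions.
The coefficient of s^2 in the expansion is -1/2, so f′′(0) = 2! * (-1/2) = -1.

-1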